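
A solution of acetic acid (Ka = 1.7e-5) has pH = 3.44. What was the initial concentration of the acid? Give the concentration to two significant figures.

[H+] = 10^(-3.44) = 3.63 × 10^-4 M = x
Ka = x²/(C₀ − x) ⇒ C₀ = x + x²/Ka
C₀ = 3.63 × 10^-4 + (3.63 × 10^-4)²/(1.7 × 10^-5) = 8.11 × 10^-3 M

C₀ = 8.1 × 10^-3 M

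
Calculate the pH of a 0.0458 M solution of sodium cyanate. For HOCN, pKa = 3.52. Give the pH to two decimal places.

OCN- is the conjugate base of the weak acid HOCN.
Ka = 10^(−3.52) = 3.02 × 10^-4
Kb = Kw/Ka = 1.0×10^-14 / 3.02 × 10^-4 = 3.31 × 10^-11
Let x = [OH-] at equilibrium. Kb = x²/(0.0458 − x).
Assume x ≪ 0.0458: x ≈ √(3.31 × 10^-11 × 0.0458) = 1.23 × 10^-6 M
(x/C₀ = 0.0027% < 5%, so the approximation holds.)
pOH = −log(1.23 × 10^-6) = 5.91; pH = 14.00 − 5.91 = 8.09

pH = 8.09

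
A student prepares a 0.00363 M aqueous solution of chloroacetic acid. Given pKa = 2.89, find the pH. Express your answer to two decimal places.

ClCH2COOH ⇌ ClCH2COO- + H+
Ka = 10^(−2.89) = 1.29 × 10^-3
Let x = [H+] at equilibrium. Ka = x²/(0.00363 − x).
The 5% rule fails; solving x² + Ka·x − Ka·C₀ = 0 exactly:
x = (−Ka + √(Ka² + 4·Ka·C₀))/2 = 1.61 × 10^-3 M
pH = −log[H+] = −log(1.61 × 10^-3) = 2.79

pH = 2.79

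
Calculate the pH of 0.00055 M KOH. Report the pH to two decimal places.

pH = 10.74

KOH is a strong base; [OH-] = 0.00055 M.
pOH = -log(0.00055) = 3.26
pH = 14.00 - 3.26 = 10.74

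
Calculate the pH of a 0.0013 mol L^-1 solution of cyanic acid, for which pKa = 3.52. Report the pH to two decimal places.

HOCN ⇌ OCN- + H+
Ka = 10^(−3.52) = 3.02 × 10^-4
From the ICE table, Ka = x²/(0.0013 − x) = 3.02 × 10^-4.
The 5% rule fails; solving x² + Ka·x − Ka·C₀ = 0 exactly:
x = [−0.000302 + √(0.000302² + 1.57e-06)]/2 = 4.94 × 10^-4 M
pH = −log(4.94 × 10^-4) = 3.31

pH = 3.31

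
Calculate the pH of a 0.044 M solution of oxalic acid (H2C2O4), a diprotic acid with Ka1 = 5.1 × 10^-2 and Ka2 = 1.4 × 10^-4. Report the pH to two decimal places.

pH = 1.55

Ka1 ≫ Ka2, so treat the first dissociation as the only significant source of H+.
Ka1 = x²/(0.044 − x) = 5.1 × 10^-2
Solving the quadratic: x = (−Ka1 + √(Ka1² + 4·Ka1·C₀))/2 = 2.83 × 10^-2 M
pH = −log(2.83 × 10^-2) = 1.55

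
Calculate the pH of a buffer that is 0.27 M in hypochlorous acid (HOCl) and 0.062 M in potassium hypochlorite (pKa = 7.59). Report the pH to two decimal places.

pH = pKa + log([A⁻]/[HA]) = 7.59 + log(0.062/0.27)
pH = 7.59 + (-0.639) = 6.95

pH = 6.95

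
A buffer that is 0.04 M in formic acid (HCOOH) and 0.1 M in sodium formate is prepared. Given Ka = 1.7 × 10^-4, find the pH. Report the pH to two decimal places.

pKa = −log(1.7 × 10^-4) = 3.770
pH = pKa + log([A⁻]/[HA]) = 3.770 + log(0.1/0.04)
pH = 3.770 + (+0.398) = 4.17

pH = 4.17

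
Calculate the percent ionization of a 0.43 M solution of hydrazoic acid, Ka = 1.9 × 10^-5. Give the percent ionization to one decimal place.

HN3 ⇌ N3- + H+; let x = [H+] at equilibrium.
x ≈ √(Ka·C₀) = √(1.9 × 10^-5 × 0.43) = 2.86 × 10^-3 M
Fraction ionized = 2.86 × 10^-3 / 0.43 = 0.0067 → 0.7%

0.7%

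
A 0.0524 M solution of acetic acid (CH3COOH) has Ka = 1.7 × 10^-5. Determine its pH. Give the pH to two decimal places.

CH3COOH ⇌ CH3COO- + H+
Let x = [H+] at equilibrium. Ka = x²/(0.0524 − x).
Assume x ≪ 0.0524: x ≈ √(1.7 × 10^-5 × 0.0524) = 9.44 × 10^-4 M
(x/C₀ = 1.8% < 5%, so the approximation holds.)
pH = −log(9.44 × 10^-4) = 3.03

pH = 3.03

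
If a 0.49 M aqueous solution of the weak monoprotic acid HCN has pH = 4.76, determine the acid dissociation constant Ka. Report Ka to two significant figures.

[H+] = 10^(-4.76) = 1.74 × 10^-5 M
At equilibrium [HA] = 0.49 − 1.74 × 10^-5 = 4.90 × 10^-1 M
Ka = [H+][A-]/[HA] = (1.74 × 10^-5)² / 4.90 × 10^-1 = 6.2 × 10^-10

Ka = 6.2 × 10^-10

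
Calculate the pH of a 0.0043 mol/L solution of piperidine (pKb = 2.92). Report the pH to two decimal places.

pH = 11.24

C5H10NH + H2O ⇌ C5H10NH2+ + OH-
Kb = 10^(−2.92) = 1.20 × 10^-3
Let x = [OH-] at equilibrium. Kb = x²/(0.0043 − x).
Here C₀/Kb ≈ 3.58, so the small-x approximation fails. Use the quadratic:
x = (−Kb + √(Kb² + 4·Kb·C₀))/2 = 1.75 × 10^-3 M
pOH = −log(1.75 × 10^-3) = 2.76; pH = 14.00 − 2.76 = 11.24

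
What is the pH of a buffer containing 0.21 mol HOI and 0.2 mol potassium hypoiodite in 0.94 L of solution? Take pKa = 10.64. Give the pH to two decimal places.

pH = 10.62

Using pH = pKa + log([base]/[acid]) with [base]/[acid] = 0.2/0.21:
pH = 10.64 + (-0.021) = 10.62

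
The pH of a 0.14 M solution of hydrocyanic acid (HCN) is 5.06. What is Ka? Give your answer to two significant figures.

[H+] = 10^(-5.06) = 8.71 × 10^-6 M
At equilibrium [HA] = 0.14 − 8.71 × 10^-6 = 1.40 × 10^-1 M
Ka = [H+][A-]/[HA] = (8.71 × 10^-6)² / 1.40 × 10^-1 = 5.4 × 10^-10

Ka = 5.4 × 10^-10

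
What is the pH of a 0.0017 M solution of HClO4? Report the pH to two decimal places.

HClO4 is a strong acid and dissociates completely, so [H+] = 0.0017 M.
pH = -log(0.0017) = 2.77

pH = 2.77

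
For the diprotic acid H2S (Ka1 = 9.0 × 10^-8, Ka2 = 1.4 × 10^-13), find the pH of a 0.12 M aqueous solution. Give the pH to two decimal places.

Since Ka1 ≫ Ka2, the first ionization dominates [H+].
Ka1 = x²/(0.12 − x) = 9.0 × 10^-8
x ≈ √(9.0 × 10^-8 × 0.12) = 1.04 × 10^-4 M
pH = −log(1.04 × 10^-4) = 3.98

pH = 3.98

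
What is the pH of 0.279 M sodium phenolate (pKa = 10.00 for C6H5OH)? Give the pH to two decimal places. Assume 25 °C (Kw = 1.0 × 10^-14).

C6H5O- is the conjugate base of the weak acid C6H5OH.
Ka = 10^(−10.00) = 1.00 × 10^-10
Kb = Kw/Ka = 1.0×10^-14 / 1.00 × 10^-10 = 1.00 × 10^-4
From the ICE table, Kb = [OH-]²/(0.279 − [OH-]) = 1.00 × 10^-4.
Neglecting [OH-] in the denominator: [OH-] = √(1.00 × 10^-4 × 0.279) = 5.28 × 10^-3 M
Check: 1.9% ionized — well under 5%, approximation valid.
pOH = −log(5.28 × 10^-3) = 2.28; pH = 14.00 − 2.28 = 11.72

pH = 11.72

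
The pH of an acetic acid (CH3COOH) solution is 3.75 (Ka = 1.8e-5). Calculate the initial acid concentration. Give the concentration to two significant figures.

C₀ = 1.9 × 10^-3 M

[H+] = 10^(-3.75) = 1.78 × 10^-4 M = x
Ka = x²/(C₀ − x) ⇒ C₀ = x + x²/Ka
C₀ = 1.78 × 10^-4 + (1.78 × 10^-4)²/(1.8 × 10^-5) = 1.94 × 10^-3 M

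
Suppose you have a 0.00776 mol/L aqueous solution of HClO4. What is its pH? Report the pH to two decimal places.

HClO4 is a strong acid and dissociates completely, so [H+] = 0.00776 M.
pH = -log(0.00776) = 2.11

pH = 2.11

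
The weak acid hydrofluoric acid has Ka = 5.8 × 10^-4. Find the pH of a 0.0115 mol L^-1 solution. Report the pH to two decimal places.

HF ⇌ F- + H+
Ka = [H+]²/(0.0115 − [H+]) = 5.8 × 10^-4
The 5% rule fails; solving [H+]² + Ka·[H+] − Ka·C₀ = 0 exactly:
[H+] = [−0.00058 + √(0.00058² + 2.67e-05)]/2 = 2.31 × 10^-3 M
pH = −log(2.31 × 10^-3) = 2.64

pH = 2.64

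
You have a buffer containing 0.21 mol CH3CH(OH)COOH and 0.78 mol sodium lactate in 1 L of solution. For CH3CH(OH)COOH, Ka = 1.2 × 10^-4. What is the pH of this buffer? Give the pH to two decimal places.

pKa = −log(1.2 × 10^-4) = 3.921
pH = pKa + log([A⁻]/[HA]) = 3.921 + log(0.78/0.21)
pH = 3.921 + (+0.570) = 4.49

pH = 4.49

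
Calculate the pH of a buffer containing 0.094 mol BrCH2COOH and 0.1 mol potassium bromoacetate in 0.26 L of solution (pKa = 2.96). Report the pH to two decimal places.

pH = 2.99

pH = pKa + log([A⁻]/[HA]) = 2.96 + log(0.1/0.094)
pH = 2.96 + (+0.027) = 2.99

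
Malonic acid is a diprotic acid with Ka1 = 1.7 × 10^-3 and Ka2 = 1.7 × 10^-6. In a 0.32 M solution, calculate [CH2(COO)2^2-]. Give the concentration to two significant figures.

1.7 × 10^-6 M

First ionization gives [H+] ≈ [CH2(COOH)COO-] = 2.25 × 10^-2 M.
Second step: Ka2 = [H+][CH2(COO)2^2-]/[CH2(COOH)COO-] ≈ [CH2(COO)2^2-] (since [H+] ≈ [CH2(COOH)COO-]).
So [CH2(COO)2^2-] ≈ Ka2.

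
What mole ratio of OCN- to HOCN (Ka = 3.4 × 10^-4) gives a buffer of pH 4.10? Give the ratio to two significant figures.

ratio = 4.3

pKa = -log(3.4 × 10^-4) = 3.469
pH = pKa + log(r) ⇒ log(r) = 4.10 − 3.469 = +0.631
r = [OCN-]/[HOCN] = 10^(+0.631) = 4.28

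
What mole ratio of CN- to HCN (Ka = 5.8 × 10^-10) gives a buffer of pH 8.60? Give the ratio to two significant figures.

pKa = -log(5.8 × 10^-10) = 9.237
pH = pKa + log(r) ⇒ log(r) = 8.60 − 9.237 = -0.637
r = [CN-]/[HCN] = 10^(-0.637) = 0.231

ratio = 0.23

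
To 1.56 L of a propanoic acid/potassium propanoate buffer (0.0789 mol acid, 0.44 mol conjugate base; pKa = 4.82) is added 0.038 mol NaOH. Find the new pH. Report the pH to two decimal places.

pH = 5.89

After neutralization: n(CH3CH2COOH) = 0.0409 mol, n(CH3CH2COO-) = 0.478 mol.
Henderson–Hasselbalch with mole ratio 0.478/0.0409: pH = 4.82 + (+1.068)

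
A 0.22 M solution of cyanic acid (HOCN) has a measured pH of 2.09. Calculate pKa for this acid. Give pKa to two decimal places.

pKa = 3.51

[H+] = 10^(-2.09) = 8.13 × 10^-3 M
At equilibrium [HA] = 0.22 − 8.13 × 10^-3 = 2.12 × 10^-1 M
Ka = [H+][A-]/[HA] = (8.13 × 10^-3)² / 2.12 × 10^-1 = 3.12 × 10^-4
pKa = -log(3.12 × 10^-4) = 3.51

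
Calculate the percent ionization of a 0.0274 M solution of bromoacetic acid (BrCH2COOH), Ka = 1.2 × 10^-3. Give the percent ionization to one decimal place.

BrCH2COOH ⇌ BrCH2COO- + H+; let x = [H+] at equilibrium.
Solve x² + 0.0012x − 3.29e-05 = 0 → x = 5.17 × 10^-3 M
Fraction ionized = 5.17 × 10^-3 / 0.0274 = 0.1887 → 18.9%

18.9%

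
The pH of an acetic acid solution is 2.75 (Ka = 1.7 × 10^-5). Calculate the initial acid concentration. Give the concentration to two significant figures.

[H+] = 10^(-2.75) = 1.78 × 10^-3 M = x
Ka = x²/(C₀ − x) ⇒ C₀ = x + x²/Ka
C₀ = 1.78 × 10^-3 + (1.78 × 10^-3)²/(1.7 × 10^-5) = 1.88 × 10^-1 M

C₀ = 1.9 × 10^-1 M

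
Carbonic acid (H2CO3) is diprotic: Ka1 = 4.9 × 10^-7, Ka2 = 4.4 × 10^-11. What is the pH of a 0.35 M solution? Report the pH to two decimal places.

pH = 3.38

Since Ka1 ≫ Ka2, the first ionization dominates [H+].
Ka1 = x²/(0.35 − x) = 4.9 × 10^-7
x ≈ √(4.9 × 10^-7 × 0.35) = 4.14 × 10^-4 M
pH = −log(4.14 × 10^-4) = 3.38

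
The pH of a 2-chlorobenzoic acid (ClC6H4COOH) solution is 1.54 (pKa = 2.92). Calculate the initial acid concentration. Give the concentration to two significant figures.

C₀ = 7.2 × 10^-1 M

[H+] = 10^(-1.54) = 2.88 × 10^-2 M = x
Ka = 10^(−2.92) = 1.20 × 10^-3
Ka = x²/(C₀ − x) ⇒ C₀ = x + x²/Ka
C₀ = 2.88 × 10^-2 + (2.88 × 10^-2)²/(1.20 × 10^-3) = 7.20 × 10^-1 M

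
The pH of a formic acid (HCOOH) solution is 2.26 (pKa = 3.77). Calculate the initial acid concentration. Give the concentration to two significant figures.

[H+] = 10^(-2.26) = 5.50 × 10^-3 M = x
Ka = 10^(−3.77) = 1.70 × 10^-4
Ka = x²/(C₀ − x) ⇒ C₀ = x + x²/Ka
C₀ = 5.50 × 10^-3 + (5.50 × 10^-3)²/(1.70 × 10^-4) = 1.83 × 10^-1 M

C₀ = 1.8 × 10^-1 M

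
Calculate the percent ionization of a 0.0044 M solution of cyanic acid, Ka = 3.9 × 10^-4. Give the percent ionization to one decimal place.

25.7%

HOCN ⇌ OCN- + H+; let x = [H+] at equilibrium.
Solve x² + 0.00039x − 1.72e-06 = 0 → x = 1.13 × 10^-3 M
Fraction ionized = 1.13 × 10^-3 / 0.0044 = 0.2568 → 25.7%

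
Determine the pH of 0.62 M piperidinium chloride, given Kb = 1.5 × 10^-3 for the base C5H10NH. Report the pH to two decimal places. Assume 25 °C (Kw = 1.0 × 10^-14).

C5H10NH2+ is the conjugate acid of the weak base C5H10NH.
Ka = Kw/Kb = 1.0×10^-14 / 1.5 × 10^-3 = 6.67 × 10^-12
Ka = x²/(0.62 − x) = 6.67 × 10^-12
Assume x ≪ 0.62: x ≈ √(6.67 × 10^-12 × 0.62) = 2.03 × 10^-6 M
pH = −log(2.03 × 10^-6) = 5.69

pH = 5.69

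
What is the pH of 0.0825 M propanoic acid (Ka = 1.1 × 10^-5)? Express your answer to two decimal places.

CH3CH2COOH ⇌ CH3CH2COO- + H+
Let x = [H+] at equilibrium. Ka = x²/(0.0825 − x).
Since Ka ≪ C₀, x ≈ √(Ka·C₀) = 9.53 × 10^-4 M.
pH = −log(9.53 × 10^-4) = 3.02

pH = 3.02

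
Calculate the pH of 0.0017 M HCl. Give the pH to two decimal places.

HCl is a strong acid and dissociates completely, so [H+] = 0.0017 M.
pH = -log(0.0017) = 2.77

pH = 2.77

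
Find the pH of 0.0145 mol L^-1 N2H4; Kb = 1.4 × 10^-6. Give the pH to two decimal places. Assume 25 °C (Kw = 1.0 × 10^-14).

pH = 10.15

N2H4 + H2O ⇌ N2H5+ + OH-
From the ICE table, Kb = x²/(0.0145 − x) = 1.4 × 10^-6.
Since Kb ≪ C₀, x ≈ √(Kb·C₀) = 1.42 × 10^-4 M.
pOH = −log(1.42 × 10^-4) = 3.85; pH = 14.00 − 3.85 = 10.15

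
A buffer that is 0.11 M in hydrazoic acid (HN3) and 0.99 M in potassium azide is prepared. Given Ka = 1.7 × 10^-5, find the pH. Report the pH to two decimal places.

pKa = −log(1.7 × 10^-5) = 4.770
Using pH = pKa + log([base]/[acid]) with [base]/[acid] = 0.99/0.11:
pH = 4.770 + (+0.954) = 5.72

pH = 5.72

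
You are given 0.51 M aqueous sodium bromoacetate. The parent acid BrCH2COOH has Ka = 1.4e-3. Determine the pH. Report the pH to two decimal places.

BrCH2COO- is the conjugate base of the weak acid BrCH2COOH.
Kb = Kw/Ka = 1.0×10^-14 / 1.4 × 10^-3 = 7.14 × 10^-12
Kb = [OH-]²/(0.51 − [OH-]) = 7.14 × 10^-12
Neglecting [OH-] in the denominator: [OH-] = √(7.14 × 10^-12 × 0.51) = 1.91 × 10^-6 M
([OH-]/C₀ = 0.00037% < 5%, so the approximation holds.)
pOH = 5.72, so pH = 14.00 − pOH = 8.28

pH = 8.28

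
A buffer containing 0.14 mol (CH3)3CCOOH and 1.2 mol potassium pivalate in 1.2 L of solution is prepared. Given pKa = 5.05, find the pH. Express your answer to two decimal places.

pH = 5.98

Henderson–Hasselbalch: pH = pKa + log([(CH3)3CCOO-]/[(CH3)3CCOOH]) = 5.05 + log(1.2/0.14)
pH = 5.05 + (+0.933) = 5.98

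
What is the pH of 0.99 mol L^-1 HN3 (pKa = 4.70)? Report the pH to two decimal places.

pH = 2.35

HN3 ⇌ N3- + H+
Ka = 10^(−4.70) = 2.00 × 10^-5
Let x = [H+] at equilibrium. Ka = x²/(0.99 − x).
Neglecting x in the denominator: x = √(2.00 × 10^-5 × 0.99) = 4.45 × 10^-3 M
pH = −log[H+] = −log(4.45 × 10^-3) = 2.35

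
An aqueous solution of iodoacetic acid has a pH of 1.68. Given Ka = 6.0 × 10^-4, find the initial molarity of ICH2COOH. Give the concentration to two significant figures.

C₀ = 7.5 × 10^-1 M

[H+] = 10^(-1.68) = 2.09 × 10^-2 M = x
Ka = x²/(C₀ − x) ⇒ C₀ = x + x²/Ka
C₀ = 2.09 × 10^-2 + (2.09 × 10^-2)²/(6.0 × 10^-4) = 7.49 × 10^-1 M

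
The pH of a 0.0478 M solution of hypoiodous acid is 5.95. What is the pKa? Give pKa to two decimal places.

[H+] = 10^(-5.95) = 1.12 × 10^-6 M
At equilibrium [HA] = 0.0478 − 1.12 × 10^-6 = 4.78 × 10^-2 M
Ka = [H+][A-]/[HA] = (1.12 × 10^-6)² / 4.78 × 10^-2 = 2.62 × 10^-11
pKa = -log(2.62 × 10^-11) = 10.58

pKa = 10.58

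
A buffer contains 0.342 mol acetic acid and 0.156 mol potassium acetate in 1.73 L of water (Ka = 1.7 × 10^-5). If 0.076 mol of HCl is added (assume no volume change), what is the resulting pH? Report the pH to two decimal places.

pH = 4.05

Added H+ converts CH3COO- to CH3COOH: CH3COOH → 0.418 mol, CH3COO- → 0.08 mol.
pKa = −log(1.7 × 10^-5) = 4.770
Henderson–Hasselbalch with mole ratio 0.08/0.418: pH = 4.770 + (-0.718)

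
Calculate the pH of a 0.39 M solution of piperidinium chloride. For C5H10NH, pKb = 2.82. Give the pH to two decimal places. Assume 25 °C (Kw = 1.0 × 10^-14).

pH = 5.79

C5H10NH2+ is the conjugate acid of the weak base C5H10NH.
Kb = 10^(−2.82) = 1.51 × 10^-3
Ka = Kw/Kb = 1.0×10^-14 / 1.51 × 10^-3 = 6.62 × 10^-12
Let x = [H+] at equilibrium. Ka = x²/(0.39 − x).
Neglecting x in the denominator: x = √(6.62 × 10^-12 × 0.39) = 1.61 × 10^-6 M
pH = −log[H+] = −log(1.61 × 10^-6) = 5.79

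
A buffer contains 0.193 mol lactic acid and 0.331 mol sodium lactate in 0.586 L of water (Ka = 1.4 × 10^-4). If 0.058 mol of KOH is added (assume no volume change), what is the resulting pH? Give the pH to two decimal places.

pH = 4.31

After neutralization: n(CH3CH(OH)COOH) = 0.135 mol, n(CH3CH(OH)COO-) = 0.389 mol.
pKa = −log(1.4 × 10^-4) = 3.854
pH = pKa + log(n_CH3CH(OH)COO-/n_CH3CH(OH)COOH) = 3.854 + log(0.389/0.135) = 3.854 + (+0.460)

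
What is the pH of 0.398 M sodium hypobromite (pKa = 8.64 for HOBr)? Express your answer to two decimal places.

OBr- is the conjugate base of the weak acid HOBr.
Ka = 10^(−8.64) = 2.29 × 10^-9
Kb = Kw/Ka = 1.0×10^-14 / 2.29 × 10^-9 = 4.37 × 10^-6
From the ICE table, Kb = [OH-]²/(0.398 − [OH-]) = 4.37 × 10^-6.
Assume [OH-] ≪ 0.398: [OH-] ≈ √(4.37 × 10^-6 × 0.398) = 1.32 × 10^-3 M
pOH = −log(1.32 × 10^-3) = 2.88; pH = 14.00 − 2.88 = 11.12

pH = 11.12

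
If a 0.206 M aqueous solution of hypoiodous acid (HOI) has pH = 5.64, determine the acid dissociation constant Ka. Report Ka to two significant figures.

[H+] = 10^(-5.64) = 2.29 × 10^-6 M
At equilibrium [HA] = 0.206 − 2.29 × 10^-6 = 2.06 × 10^-1 M
Ka = [H+][A-]/[HA] = (2.29 × 10^-6)² / 2.06 × 10^-1 = 2.5 × 10^-11

Ka = 2.5 × 10^-11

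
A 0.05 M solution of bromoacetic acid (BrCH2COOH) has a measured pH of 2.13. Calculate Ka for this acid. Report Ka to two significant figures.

[H+] = 10^(-2.13) = 7.41 × 10^-3 M
At equilibrium [HA] = 0.05 − 7.41 × 10^-3 = 4.26 × 10^-2 M
Ka = [H+][A-]/[HA] = (7.41 × 10^-3)² / 4.26 × 10^-2 = 1.3 × 10^-3

Ka = 1.3 × 10^-3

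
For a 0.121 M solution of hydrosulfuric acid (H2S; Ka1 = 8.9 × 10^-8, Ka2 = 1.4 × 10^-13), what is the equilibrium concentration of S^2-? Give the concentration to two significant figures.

1.4 × 10^-13 M

First ionization gives [H+] ≈ [HS-] = 1.04 × 10^-4 M.
Second step: Ka2 = [H+][S^2-]/[HS-] ≈ [S^2-] (since [H+] ≈ [HS-]).
So [S^2-] ≈ Ka2.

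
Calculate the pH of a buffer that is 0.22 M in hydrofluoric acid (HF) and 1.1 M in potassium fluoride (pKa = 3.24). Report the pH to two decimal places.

Henderson–Hasselbalch: pH = pKa + log([F-]/[HF]) = 3.24 + log(1.1/0.22)
pH = 3.24 + (+0.699) = 3.94

pH = 3.94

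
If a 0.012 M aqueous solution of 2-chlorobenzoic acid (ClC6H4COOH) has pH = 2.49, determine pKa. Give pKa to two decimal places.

pKa = 2.92

[H+] = 10^(-2.49) = 3.24 × 10^-3 M
At equilibrium [HA] = 0.012 − 3.24 × 10^-3 = 8.76 × 10^-3 M
Ka = [H+][A-]/[HA] = (3.24 × 10^-3)² / 8.76 × 10^-3 = 1.20 × 10^-3
pKa = -log(1.20 × 10^-3) = 2.92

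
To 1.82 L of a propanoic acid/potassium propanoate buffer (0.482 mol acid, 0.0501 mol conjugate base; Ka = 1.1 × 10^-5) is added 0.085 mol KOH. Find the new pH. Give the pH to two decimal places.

pH = 4.49

OH- converts CH3CH2COOH to CH3CH2COO-: CH3CH2COOH → 0.397 mol, CH3CH2COO- → 0.135 mol.
pKa = −log(1.1 × 10^-5) = 4.959
pH = pKa + log(n_CH3CH2COO-/n_CH3CH2COOH) = 4.959 + log(0.135/0.397) = 4.959 + (-0.468)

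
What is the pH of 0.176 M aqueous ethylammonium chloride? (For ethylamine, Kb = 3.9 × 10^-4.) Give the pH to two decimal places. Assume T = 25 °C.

pH = 5.67

C2H5NH3+ is the conjugate acid of the weak base C2H5NH2.
Ka = Kw/Kb = 1.0×10^-14 / 3.9 × 10^-4 = 2.56 × 10^-11
From the ICE table, Ka = x²/(0.176 − x) = 2.56 × 10^-11.
Neglecting x in the denominator: x = √(2.56 × 10^-11 × 0.176) = 2.12 × 10^-6 M
Check: 0.0012% ionized — well under 5%, approximation valid.
pH = −log[H+] = −log(2.12 × 10^-6) = 5.67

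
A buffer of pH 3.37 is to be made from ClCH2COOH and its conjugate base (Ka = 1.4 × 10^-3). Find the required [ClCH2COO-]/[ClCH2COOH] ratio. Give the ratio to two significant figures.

pKa = -log(1.4 × 10^-3) = 2.854
pH = pKa + log(r) ⇒ log(r) = 3.37 − 2.854 = +0.516
r = [ClCH2COO-]/[ClCH2COOH] = 10^(+0.516) = 3.28

ratio = 3.3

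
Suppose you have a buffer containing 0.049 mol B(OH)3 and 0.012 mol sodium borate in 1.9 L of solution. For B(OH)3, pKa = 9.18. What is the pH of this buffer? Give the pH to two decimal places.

Henderson–Hasselbalch: pH = pKa + log([B(OH)4-]/[B(OH)3]) = 9.18 + log(0.012/0.049)
pH = 9.18 + (-0.611) = 8.57

pH = 8.57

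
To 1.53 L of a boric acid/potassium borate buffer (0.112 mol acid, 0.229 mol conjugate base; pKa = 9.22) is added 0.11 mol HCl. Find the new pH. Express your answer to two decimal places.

pH = 8.95

After neutralization: n(B(OH)3) = 0.222 mol, n(B(OH)4-) = 0.119 mol.
pH = pKa + log([A⁻]/[HA]) = 9.22 + log(0.119/0.222) = 9.22 -0.271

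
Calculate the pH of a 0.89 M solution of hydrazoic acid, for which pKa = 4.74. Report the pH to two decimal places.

pH = 2.40

HN3 ⇌ N3- + H+
Ka = 10^(−4.74) = 1.82 × 10^-5
Let x = [H+] at equilibrium. Ka = x²/(0.89 − x).
Assume x ≪ 0.89: x ≈ √(1.82 × 10^-5 × 0.89) = 4.02 × 10^-3 M
pH = −log[H+] = −log(4.02 × 10^-3) = 2.40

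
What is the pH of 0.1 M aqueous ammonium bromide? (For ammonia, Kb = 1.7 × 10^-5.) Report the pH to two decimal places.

pH = 5.12

NH4+ is the conjugate acid of the weak base NH3.
Ka = Kw/Kb = 1.0×10^-14 / 1.7 × 10^-5 = 5.88 × 10^-10
Ka = x²/(0.1 − x) = 5.88 × 10^-10
Assume x ≪ 0.1: x ≈ √(5.88 × 10^-10 × 0.1) = 7.67 × 10^-6 M
pH = −log(7.67 × 10^-6) = 5.12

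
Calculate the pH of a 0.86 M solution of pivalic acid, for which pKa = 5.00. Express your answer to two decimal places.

pH = 2.53

(CH3)3CCOOH ⇌ (CH3)3CCOO- + H+
Ka = 10^(−5.00) = 1.00 × 10^-5
Ka = [H+]²/(0.86 − [H+]) = 1.00 × 10^-5
Assume [H+] ≪ 0.86: [H+] ≈ √(1.00 × 10^-5 × 0.86) = 2.93 × 10^-3 M
Check: 0.34% ionized — well under 5%, approximation valid.
pH = −log(2.93 × 10^-3) = 2.53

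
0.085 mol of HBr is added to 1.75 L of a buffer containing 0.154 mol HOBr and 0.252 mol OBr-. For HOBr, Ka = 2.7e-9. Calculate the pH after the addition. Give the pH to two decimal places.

pH = 8.41

Added H+ converts OBr- to HOBr: HOBr → 0.239 mol, OBr- → 0.167 mol.
pKa = −log(2.7 × 10^-9) = 8.569
pH = pKa + log([A⁻]/[HA]) = 8.569 + log(0.167/0.239) = 8.569 -0.156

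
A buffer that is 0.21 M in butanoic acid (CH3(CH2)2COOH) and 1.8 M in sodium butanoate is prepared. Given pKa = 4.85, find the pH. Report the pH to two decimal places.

pH = 5.78

Using pH = pKa + log([base]/[acid]) with [base]/[acid] = 1.8/0.21:
pH = 4.85 + (+0.933) = 5.78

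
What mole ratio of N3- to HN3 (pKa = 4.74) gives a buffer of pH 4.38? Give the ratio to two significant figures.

ratio = 0.44

pH = pKa + log(r) ⇒ log(r) = 4.38 − 4.74 = -0.36
r = [N3-]/[HN3] = 10^(-0.36) = 0.437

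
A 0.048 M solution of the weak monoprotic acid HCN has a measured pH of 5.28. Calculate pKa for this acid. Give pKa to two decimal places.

[H+] = 10^(-5.28) = 5.25 × 10^-6 M
At equilibrium [HA] = 0.048 − 5.25 × 10^-6 = 4.80 × 10^-2 M
Ka = [H+][A-]/[HA] = (5.25 × 10^-6)² / 4.80 × 10^-2 = 5.74 × 10^-10
pKa = -log(5.74 × 10^-10) = 9.24

pKa = 9.24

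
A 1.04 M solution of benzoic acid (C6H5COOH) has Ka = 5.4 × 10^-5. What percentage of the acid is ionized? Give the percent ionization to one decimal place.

C6H5COOH ⇌ C6H5COO- + H+; let x = [H+] at equilibrium.
x ≈ √(Ka·C₀) = √(5.4 × 10^-5 × 1.04) = 7.49 × 10^-3 M
% ionization = x/C₀ × 100% = 7.49 × 10^-3/1.04 × 100% = 0.7%

0.7%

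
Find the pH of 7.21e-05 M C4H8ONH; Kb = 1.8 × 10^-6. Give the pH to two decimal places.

pH = 9.02

C4H8ONH + H2O ⇌ C4H8ONH2+ + OH-
Kb = [OH-]²/(7.21e-05 − [OH-]) = 1.8 × 10^-6
The 5% rule fails; solving [OH-]² + Kb·[OH-] − Kb·C₀ = 0 exactly:
[OH-] = [−1.8e-06 + √(1.8e-06² + 5.19e-10)]/2 = 1.05 × 10^-5 M
pOH = 4.98, so pH = 14.00 − pOH = 9.02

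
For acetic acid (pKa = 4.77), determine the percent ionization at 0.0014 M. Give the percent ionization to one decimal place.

10.4%

CH3COOH ⇌ CH3COO- + H+; let x = [H+] at equilibrium.
Ka = 10^(−4.77) = 1.70 × 10^-5
Solve x² + 1.7e-05x − 2.38e-08 = 0 → x = 1.46 × 10^-4 M
Fraction ionized = 1.46 × 10^-4 / 0.0014 = 0.1043 → 10.4%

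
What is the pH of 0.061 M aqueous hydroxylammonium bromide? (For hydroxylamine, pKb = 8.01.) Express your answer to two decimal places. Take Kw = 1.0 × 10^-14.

pH = 3.60

NH3OH+ is the conjugate acid of the weak base NH2OH.
Kb = 10^(−8.01) = 9.77 × 10^-9
Ka = Kw/Kb = 1.0×10^-14 / 9.77 × 10^-9 = 1.02 × 10^-6
Ka = [H+]²/(0.061 − [H+]) = 1.02 × 10^-6
Neglecting [H+] in the denominator: [H+] = √(1.02 × 10^-6 × 0.061) = 2.49 × 10^-4 M
pH = −log(2.49 × 10^-4) = 3.60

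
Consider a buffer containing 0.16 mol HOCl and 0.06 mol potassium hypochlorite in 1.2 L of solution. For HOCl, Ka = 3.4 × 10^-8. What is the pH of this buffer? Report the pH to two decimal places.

pH = 7.04

pKa = −log(3.4 × 10^-8) = 7.469
pH = pKa + log([A⁻]/[HA]) = 7.469 + log(0.06/0.16)
pH = 7.469 + (-0.426) = 7.04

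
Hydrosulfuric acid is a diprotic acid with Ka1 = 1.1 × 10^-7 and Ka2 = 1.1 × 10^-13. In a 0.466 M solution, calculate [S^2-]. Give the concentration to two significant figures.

1.1 × 10^-13 M

First ionization gives [H+] ≈ [HS-] = 2.26 × 10^-4 M.
Second step: Ka2 = [H+][S^2-]/[HS-] ≈ [S^2-] (since [H+] ≈ [HS-]).
So [S^2-] ≈ Ka2.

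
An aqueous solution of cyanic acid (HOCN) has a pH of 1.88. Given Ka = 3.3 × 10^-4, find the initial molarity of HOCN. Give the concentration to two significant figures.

C₀ = 5.4 × 10^-1 M

[H+] = 10^(-1.88) = 1.32 × 10^-2 M = x
Ka = x²/(C₀ − x) ⇒ C₀ = x + x²/Ka
C₀ = 1.32 × 10^-2 + (1.32 × 10^-2)²/(3.3 × 10^-4) = 5.41 × 10^-1 M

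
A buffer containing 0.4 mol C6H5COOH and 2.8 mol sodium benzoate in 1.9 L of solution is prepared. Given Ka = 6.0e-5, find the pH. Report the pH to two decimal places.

pH = 5.07

pKa = −log(6.0 × 10^-5) = 4.222
Using pH = pKa + log([base]/[acid]) with [base]/[acid] = 2.8/0.4:
pH = 4.222 + (+0.845) = 5.07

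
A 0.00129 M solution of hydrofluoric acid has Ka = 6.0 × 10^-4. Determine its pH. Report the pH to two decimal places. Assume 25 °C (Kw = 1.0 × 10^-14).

HF ⇌ F- + H+
Ka = x²/(0.00129 − x) = 6.0 × 10^-4
Here C₀/Ka ≈ 2.15, so the small-x approximation fails. Use the quadratic:
x = [−0.0006 + √(0.0006² + 3.1e-06)]/2 = 6.30 × 10^-4 M
pH = −log[H+] = −log(6.30 × 10^-4) = 3.20

pH = 3.20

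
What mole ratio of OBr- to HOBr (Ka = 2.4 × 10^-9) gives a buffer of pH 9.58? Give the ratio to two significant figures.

pKa = -log(2.4 × 10^-9) = 8.620
pH = pKa + log(r) ⇒ log(r) = 9.58 − 8.620 = +0.960
r = [OBr-]/[HOBr] = 10^(+0.960) = 9.12

ratio = 9.1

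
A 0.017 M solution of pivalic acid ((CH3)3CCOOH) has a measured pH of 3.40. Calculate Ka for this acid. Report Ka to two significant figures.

[H+] = 10^(-3.40) = 3.98 × 10^-4 M
At equilibrium [HA] = 0.017 − 3.98 × 10^-4 = 1.66 × 10^-2 M
Ka = [H+][A-]/[HA] = (3.98 × 10^-4)² / 1.66 × 10^-2 = 9.5 × 10^-6

Ka = 9.5 × 10^-6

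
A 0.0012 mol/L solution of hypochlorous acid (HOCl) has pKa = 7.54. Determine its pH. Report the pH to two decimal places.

pH = 5.23

HOCl ⇌ OCl- + H+
Ka = 10^(−7.54) = 2.88 × 10^-8
Let x = [H+] at equilibrium. Ka = x²/(0.0012 − x).
Neglecting x in the denominator: x = √(2.88 × 10^-8 × 0.0012) = 5.88 × 10^-6 M
(x/C₀ = 0.49% < 5%, so the approximation holds.)
pH = −log(5.88 × 10^-6) = 5.23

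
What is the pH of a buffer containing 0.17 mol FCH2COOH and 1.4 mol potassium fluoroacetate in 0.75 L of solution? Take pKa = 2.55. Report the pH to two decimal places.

pH = 3.47

pH = pKa + log([A⁻]/[HA]) = 2.55 + log(1.4/0.17)
pH = 2.55 + (+0.916) = 3.47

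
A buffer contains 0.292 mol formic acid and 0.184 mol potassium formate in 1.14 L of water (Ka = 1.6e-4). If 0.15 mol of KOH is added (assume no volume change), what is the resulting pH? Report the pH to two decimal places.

pH = 4.17

OH- converts HCOOH to HCOO-: HCOOH → 0.142 mol, HCOO- → 0.334 mol.
pKa = −log(1.6 × 10^-4) = 3.796
Henderson–Hasselbalch with mole ratio 0.334/0.142: pH = 3.796 + (+0.371)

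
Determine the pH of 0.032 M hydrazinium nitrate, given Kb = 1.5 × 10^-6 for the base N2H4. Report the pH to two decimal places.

N2H5+ is the conjugate acid of the weak base N2H4.
Ka = Kw/Kb = 1.0×10^-14 / 1.5 × 10^-6 = 6.67 × 10^-9
Let x = [H+] at equilibrium. Ka = x²/(0.032 − x).
Neglecting x in the denominator: x = √(6.67 × 10^-9 × 0.032) = 1.46 × 10^-5 M
pH = −log[H+] = −log(1.46 × 10^-5) = 4.84

pH = 4.84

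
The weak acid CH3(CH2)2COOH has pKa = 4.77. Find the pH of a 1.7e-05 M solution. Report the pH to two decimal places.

CH3(CH2)2COOH ⇌ CH3(CH2)2COO- + H+
Ka = 10^(−4.77) = 1.70 × 10^-5
Let x = [H+] at equilibrium. Ka = x²/(1.7e-05 − x).
The 5% rule fails; solving x² + Ka·x − Ka·C₀ = 0 exactly:
x = (−Ka + √(Ka² + 4·Ka·C₀))/2 = 1.05 × 10^-5 M
pH = −log(1.05 × 10^-5) = 4.98

pH = 4.98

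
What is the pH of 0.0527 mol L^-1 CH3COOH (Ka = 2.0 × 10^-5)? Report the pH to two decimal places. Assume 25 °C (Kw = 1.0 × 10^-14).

CH3COOH ⇌ CH3COO- + H+
Let x = [H+] at equilibrium. Ka = x²/(0.0527 − x).
Assume x ≪ 0.0527: x ≈ √(2.0 × 10^-5 × 0.0527) = 1.03 × 10^-3 M
Check: 1.9% ionized — well under 5%, approximation valid.
pH = −log(1.03 × 10^-3) = 2.99

pH = 2.99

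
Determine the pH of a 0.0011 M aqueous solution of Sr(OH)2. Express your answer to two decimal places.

Sr(OH)2 is a strong base (each formula unit releases 2 OH-); [OH-] = 0.0022 M.
pOH = -log(0.0022) = 2.66
pH = 14.00 - 2.66 = 11.34

pH = 11.34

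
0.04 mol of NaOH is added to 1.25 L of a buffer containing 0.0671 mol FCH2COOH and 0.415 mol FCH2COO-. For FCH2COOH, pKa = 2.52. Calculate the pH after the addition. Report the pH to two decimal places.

pH = 3.75

After neutralization: n(FCH2COOH) = 0.0271 mol, n(FCH2COO-) = 0.455 mol.
Henderson–Hasselbalch with mole ratio 0.455/0.0271: pH = 2.52 + (+1.225)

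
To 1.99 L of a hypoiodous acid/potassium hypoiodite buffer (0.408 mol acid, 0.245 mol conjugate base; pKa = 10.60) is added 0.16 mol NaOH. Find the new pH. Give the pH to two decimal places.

After neutralization: n(HOI) = 0.248 mol, n(OI-) = 0.405 mol.
pH = pKa + log(n_OI-/n_HOI) = 10.60 + log(0.405/0.248) = 10.60 + (+0.213)

pH = 10.81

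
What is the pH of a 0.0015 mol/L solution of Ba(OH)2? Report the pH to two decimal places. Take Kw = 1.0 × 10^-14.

Ba(OH)2 is a strong base (each formula unit releases 2 OH-); [OH-] = 0.003 M.
pOH = -log(0.003) = 2.52
pH = 14.00 - 2.52 = 11.48

pH = 11.48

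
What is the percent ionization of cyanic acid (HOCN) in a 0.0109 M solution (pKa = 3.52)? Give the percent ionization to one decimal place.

15.3%

HOCN ⇌ OCN- + H+; let x = [H+] at equilibrium.
Ka = 10^(−3.52) = 3.02 × 10^-4
Solve x² + 0.000302x − 3.29e-06 = 0 → x = 1.67 × 10^-3 M
% ionization = x/C₀ × 100% = 1.67 × 10^-3/0.0109 × 100% = 15.3%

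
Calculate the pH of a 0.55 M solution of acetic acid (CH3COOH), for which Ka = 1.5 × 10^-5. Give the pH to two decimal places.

CH3COOH ⇌ CH3COO- + H+
From the ICE table, Ka = [H+]²/(0.55 − [H+]) = 1.5 × 10^-5.
Since Ka ≪ C₀, [H+] ≈ √(Ka·C₀) = 2.87 × 10^-3 M.
Check: 0.52% ionized — well under 5%, approximation valid.
pH = −log(2.87 × 10^-3) = 2.54

pH = 2.54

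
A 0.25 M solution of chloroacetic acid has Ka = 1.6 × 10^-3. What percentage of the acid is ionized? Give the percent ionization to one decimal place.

7.7%

ClCH2COOH ⇌ ClCH2COO- + H+; let x = [H+] at equilibrium.
Ka = x²/(C₀ − x); solving the quadratic gives x = 1.92 × 10^-2 M.
Fraction ionized = 1.92 × 10^-2 / 0.25 = 0.0768 → 7.7%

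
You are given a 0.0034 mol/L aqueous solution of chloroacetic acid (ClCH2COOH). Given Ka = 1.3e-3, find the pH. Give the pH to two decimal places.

pH = 2.81

ClCH2COOH ⇌ ClCH2COO- + H+
From the ICE table, Ka = [H+]²/(0.0034 − [H+]) = 1.3 × 10^-3.
[H+] is not negligible relative to C₀; solve [H+]² + 0.0013·[H+] − 4.42e-06 = 0.
[H+] = [−0.0013 + √(0.0013² + 1.77e-05)]/2 = 1.55 × 10^-3 M
pH = −log[H+] = −log(1.55 × 10^-3) = 2.81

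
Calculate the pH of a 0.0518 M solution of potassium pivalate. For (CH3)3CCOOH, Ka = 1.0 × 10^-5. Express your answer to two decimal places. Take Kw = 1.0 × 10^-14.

(CH3)3CCOO- is the conjugate base of the weak acid (CH3)3CCOOH.
Kb = Kw/Ka = 1.0×10^-14 / 1.0 × 10^-5 = 1.00 × 10^-9
From the ICE table, Kb = [OH-]²/(0.0518 − [OH-]) = 1.00 × 10^-9.
Neglecting [OH-] in the denominator: [OH-] = √(1.00 × 10^-9 × 0.0518) = 7.20 × 10^-6 M
pOH = 5.14, so pH = 14.00 − pOH = 8.86

pH = 8.86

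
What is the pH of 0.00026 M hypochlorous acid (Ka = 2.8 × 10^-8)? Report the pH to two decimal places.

HOCl ⇌ OCl- + H+
Ka = [H+]²/(0.00026 − [H+]) = 2.8 × 10^-8
Since Ka ≪ C₀, [H+] ≈ √(Ka·C₀) = 2.70 × 10^-6 M.
Check: 1% ionized — well under 5%, approximation valid.
pH = −log(2.70 × 10^-6) = 5.57

pH = 5.57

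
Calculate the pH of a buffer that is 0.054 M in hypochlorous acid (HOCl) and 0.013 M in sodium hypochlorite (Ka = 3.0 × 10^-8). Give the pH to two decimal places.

pH = 6.90

pKa = −log(3.0 × 10^-8) = 7.523
Henderson–Hasselbalch: pH = pKa + log([OCl-]/[HOCl]) = 7.523 + log(0.013/0.054)
pH = 7.523 + (-0.618) = 6.90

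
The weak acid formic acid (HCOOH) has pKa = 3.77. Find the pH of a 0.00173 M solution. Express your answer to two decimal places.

HCOOH ⇌ HCOO- + H+
Ka = 10^(−3.77) = 1.70 × 10^-4
From the ICE table, Ka = x²/(0.00173 − x) = 1.70 × 10^-4.
The 5% rule fails; solving x² + Ka·x − Ka·C₀ = 0 exactly:
x = [−0.00017 + √(0.00017² + 1.18e-06)]/2 = 4.64 × 10^-4 M
pH = −log[H+] = −log(4.64 × 10^-4) = 3.33

pH = 3.33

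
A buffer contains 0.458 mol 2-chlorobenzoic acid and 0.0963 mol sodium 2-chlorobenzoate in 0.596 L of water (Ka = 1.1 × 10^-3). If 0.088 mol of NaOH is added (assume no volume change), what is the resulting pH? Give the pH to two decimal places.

OH- converts ClC6H4COOH to ClC6H4COO-: ClC6H4COOH → 0.37 mol, ClC6H4COO- → 0.184 mol.
pKa = −log(1.1 × 10^-3) = 2.959
Henderson–Hasselbalch with mole ratio 0.184/0.37: pH = 2.959 + (-0.303)

pH = 2.66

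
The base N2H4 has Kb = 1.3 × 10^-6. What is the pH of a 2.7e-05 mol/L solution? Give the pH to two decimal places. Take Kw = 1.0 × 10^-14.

N2H4 + H2O ⇌ N2H5+ + OH-
From the ICE table, Kb = [OH-]²/(2.7e-05 − [OH-]) = 1.3 × 10^-6.
The 5% rule fails; solving [OH-]² + Kb·[OH-] − Kb·C₀ = 0 exactly:
[OH-] = [−1.3e-06 + √(1.3e-06² + 1.4e-10)]/2 = 5.31 × 10^-6 M
pOH = 5.27, so pH = 14.00 − pOH = 8.73

pH = 8.73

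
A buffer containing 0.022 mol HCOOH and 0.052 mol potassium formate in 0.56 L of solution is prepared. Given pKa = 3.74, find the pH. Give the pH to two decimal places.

pH = pKa + log([A⁻]/[HA]) = 3.74 + log(0.052/0.022)
pH = 3.74 + (+0.374) = 4.11

pH = 4.11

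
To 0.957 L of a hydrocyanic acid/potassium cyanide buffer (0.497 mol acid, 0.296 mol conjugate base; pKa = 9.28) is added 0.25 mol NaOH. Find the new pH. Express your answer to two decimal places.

pH = 9.62

After neutralization: n(HCN) = 0.247 mol, n(CN-) = 0.546 mol.
Henderson–Hasselbalch with mole ratio 0.546/0.247: pH = 9.28 + (+0.344)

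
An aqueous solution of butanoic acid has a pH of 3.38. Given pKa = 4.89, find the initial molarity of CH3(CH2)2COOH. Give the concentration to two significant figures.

C₀ = 1.4 × 10^-2 M

[H+] = 10^(-3.38) = 4.17 × 10^-4 M = x
Ka = 10^(−4.89) = 1.29 × 10^-5
Ka = x²/(C₀ − x) ⇒ C₀ = x + x²/Ka
C₀ = 4.17 × 10^-4 + (4.17 × 10^-4)²/(1.29 × 10^-5) = 1.39 × 10^-2 M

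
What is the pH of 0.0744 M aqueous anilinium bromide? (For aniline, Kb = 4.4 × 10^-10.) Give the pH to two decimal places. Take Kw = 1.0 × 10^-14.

C6H5NH3+ is the conjugate acid of the weak base C6H5NH2.
Ka = Kw/Kb = 1.0×10^-14 / 4.4 × 10^-10 = 2.27 × 10^-5
Ka = x²/(0.0744 − x) = 2.27 × 10^-5
Assume x ≪ 0.0744: x ≈ √(2.27 × 10^-5 × 0.0744) = 1.30 × 10^-3 M
Check: 1.7% ionized — well under 5%, approximation valid.
pH = −log[H+] = −log(1.30 × 10^-3) = 2.89

pH = 2.89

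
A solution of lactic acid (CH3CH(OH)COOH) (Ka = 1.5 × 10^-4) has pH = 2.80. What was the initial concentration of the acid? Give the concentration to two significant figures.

C₀ = 1.8 × 10^-2 M

[H+] = 10^(-2.80) = 1.58 × 10^-3 M = x
Ka = x²/(C₀ − x) ⇒ C₀ = x + x²/Ka
C₀ = 1.58 × 10^-3 + (1.58 × 10^-3)²/(1.5 × 10^-4) = 1.82 × 10^-2 M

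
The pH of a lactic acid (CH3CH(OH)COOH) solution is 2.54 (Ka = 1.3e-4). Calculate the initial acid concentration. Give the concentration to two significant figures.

[H+] = 10^(-2.54) = 2.88 × 10^-3 M = x
Ka = x²/(C₀ − x) ⇒ C₀ = x + x²/Ka
C₀ = 2.88 × 10^-3 + (2.88 × 10^-3)²/(1.3 × 10^-4) = 6.67 × 10^-2 M

C₀ = 6.7 × 10^-2 M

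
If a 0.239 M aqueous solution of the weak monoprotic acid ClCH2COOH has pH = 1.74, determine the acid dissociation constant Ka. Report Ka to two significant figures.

[H+] = 10^(-1.74) = 1.82 × 10^-2 M
At equilibrium [HA] = 0.239 − 1.82 × 10^-2 = 2.21 × 10^-1 M
Ka = [H+][A-]/[HA] = (1.82 × 10^-2)² / 2.21 × 10^-1 = 1.5 × 10^-3

Ka = 1.5 × 10^-3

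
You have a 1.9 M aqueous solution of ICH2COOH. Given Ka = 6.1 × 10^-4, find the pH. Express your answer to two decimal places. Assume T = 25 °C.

ICH2COOH ⇌ ICH2COO- + H+
Ka = [H+]²/(1.9 − [H+]) = 6.1 × 10^-4
Since Ka ≪ C₀, [H+] ≈ √(Ka·C₀) = 3.40 × 10^-2 M.
([H+]/C₀ = 1.8% < 5%, so the approximation holds.)
pH = −log(3.40 × 10^-2) = 1.47

pH = 1.47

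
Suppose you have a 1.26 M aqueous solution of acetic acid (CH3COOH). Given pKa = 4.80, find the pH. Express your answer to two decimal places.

CH3COOH ⇌ CH3COO- + H+
Ka = 10^(−4.80) = 1.58 × 10^-5
Ka = x²/(1.26 − x) = 1.58 × 10^-5
Assume x ≪ 1.26: x ≈ √(1.58 × 10^-5 × 1.26) = 4.46 × 10^-3 M
Check: 0.35% ionized — well under 5%, approximation valid.
pH = −log[H+] = −log(4.46 × 10^-3) = 2.35

pH = 2.35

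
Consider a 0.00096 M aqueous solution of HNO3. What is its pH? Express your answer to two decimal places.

pH = 3.02

HNO3 is a strong acid and dissociates completely, so [H+] = 0.00096 M.
pH = -log(0.00096) = 3.02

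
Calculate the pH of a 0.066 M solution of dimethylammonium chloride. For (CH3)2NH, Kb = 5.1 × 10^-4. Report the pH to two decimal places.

pH = 5.94

(CH3)2NH2+ is the conjugate acid of the weak base (CH3)2NH.
Ka = Kw/Kb = 1.0×10^-14 / 5.1 × 10^-4 = 1.96 × 10^-11
From the ICE table, Ka = [H+]²/(0.066 − [H+]) = 1.96 × 10^-11.
Since Ka ≪ C₀, [H+] ≈ √(Ka·C₀) = 1.14 × 10^-6 M.
Check: 0.0017% ionized — well under 5%, approximation valid.
pH = −log(1.14 × 10^-6) = 5.94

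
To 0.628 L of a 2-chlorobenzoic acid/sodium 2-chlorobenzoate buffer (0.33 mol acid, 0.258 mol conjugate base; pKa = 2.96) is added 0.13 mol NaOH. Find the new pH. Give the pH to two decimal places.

After neutralization: n(ClC6H4COOH) = 0.2 mol, n(ClC6H4COO-) = 0.388 mol.
Henderson–Hasselbalch with mole ratio 0.388/0.2: pH = 2.96 + (+0.288)

pH = 3.25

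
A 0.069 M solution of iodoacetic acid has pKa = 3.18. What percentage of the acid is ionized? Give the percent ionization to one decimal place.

ICH2COOH ⇌ ICH2COO- + H+; let x = [H+] at equilibrium.
Ka = 10^(−3.18) = 6.61 × 10^-4
Ka = x²/(C₀ − x); solving the quadratic gives x = 6.43 × 10^-3 M.
% ionization = x/C₀ × 100% = 6.43 × 10^-3/0.069 × 100% = 9.3%

9.3%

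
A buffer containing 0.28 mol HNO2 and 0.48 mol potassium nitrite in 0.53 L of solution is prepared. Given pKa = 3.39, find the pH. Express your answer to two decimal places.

pH = 3.62

Henderson–Hasselbalch: pH = pKa + log([NO2-]/[HNO2]) = 3.39 + log(0.48/0.28)
pH = 3.39 + (+0.234) = 3.62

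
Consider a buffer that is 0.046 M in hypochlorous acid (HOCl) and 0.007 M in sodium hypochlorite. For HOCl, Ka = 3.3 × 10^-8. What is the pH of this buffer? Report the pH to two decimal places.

pH = 6.66

pKa = −log(3.3 × 10^-8) = 7.481
Using pH = pKa + log([base]/[acid]) with [base]/[acid] = 0.007/0.046:
pH = 7.481 + (-0.818) = 6.66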